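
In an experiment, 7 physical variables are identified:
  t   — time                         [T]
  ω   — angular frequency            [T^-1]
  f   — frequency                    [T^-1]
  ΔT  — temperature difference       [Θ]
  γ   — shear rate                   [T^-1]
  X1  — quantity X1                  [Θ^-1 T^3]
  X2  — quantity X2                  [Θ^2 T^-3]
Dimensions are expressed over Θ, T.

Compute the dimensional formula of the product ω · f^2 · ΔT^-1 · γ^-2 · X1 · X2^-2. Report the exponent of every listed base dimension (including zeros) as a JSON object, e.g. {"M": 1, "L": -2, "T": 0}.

Dimensional matrix (Θ×T by t×ω×f×ΔT×γ×X1×X2):
  Θ: [ 0  0  0  1  0 -1  2]
  T: [ 1 -1 -1  0 -1  3 -3]
  [Θ]: (1)·0+(2)·0+(-1)·1+(-2)·0+(1)·-1+(-2)·2 = -6
  [T]: (1)·-1+(2)·-1+(-1)·0+(-2)·-1+(1)·3+(-2)·-3 = 8
⇒ Θ^-6 T^8

{"Θ": -6, "T": 8}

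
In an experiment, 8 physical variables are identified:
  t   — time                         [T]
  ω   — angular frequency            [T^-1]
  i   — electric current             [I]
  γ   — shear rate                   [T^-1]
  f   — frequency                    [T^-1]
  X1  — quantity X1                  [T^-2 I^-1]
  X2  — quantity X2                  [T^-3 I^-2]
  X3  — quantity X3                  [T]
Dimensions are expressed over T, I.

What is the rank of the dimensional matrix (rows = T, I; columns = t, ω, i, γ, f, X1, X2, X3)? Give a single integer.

2

Write exponents as rows T,I / cols t,ω,i,γ,f,X1,X2,X3:
  T: [ 1 -1  0 -1 -1 -2 -3  1]
  I: [ 0  0  1  0  0 -1 -2  0]
Row reduction gives pivot columns t,i; rank = 2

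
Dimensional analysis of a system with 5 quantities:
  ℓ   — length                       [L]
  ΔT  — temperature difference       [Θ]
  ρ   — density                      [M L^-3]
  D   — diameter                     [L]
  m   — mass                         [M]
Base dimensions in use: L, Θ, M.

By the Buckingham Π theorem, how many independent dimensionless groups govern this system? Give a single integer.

Dimensional matrix (L×Θ×M by ℓ×ΔT×ρ×D×m):
  L: [ 1  0 -3  1  0]
  Θ: [ 0  1  0  0  0]
  M: [ 0  0  1  0  1]
RREF → pivots at {ℓ,ΔT,ρ} ⇒ r = 3
n=5, r=3 ⇒ 2 dimensionless groups

2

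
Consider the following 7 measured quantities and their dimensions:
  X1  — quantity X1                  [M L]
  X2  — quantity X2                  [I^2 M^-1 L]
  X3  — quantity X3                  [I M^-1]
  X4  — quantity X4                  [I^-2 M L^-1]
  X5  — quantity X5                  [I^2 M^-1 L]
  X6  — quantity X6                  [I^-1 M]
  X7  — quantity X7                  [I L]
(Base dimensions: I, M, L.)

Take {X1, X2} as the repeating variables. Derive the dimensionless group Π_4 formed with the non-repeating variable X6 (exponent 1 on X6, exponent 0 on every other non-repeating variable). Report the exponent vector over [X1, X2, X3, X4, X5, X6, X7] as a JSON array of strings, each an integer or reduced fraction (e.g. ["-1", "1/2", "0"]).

["-1/2", "1/2", "0", "0", "0", "1", "0"]

Dimensional matrix (I×M×L by X1×X2×X3×X4×X5×X6×X7):
  I: [ 0  2  1 -2  2 -1  1]
  M: [ 1 -1 -1  1 -1  1  0]
  L: [ 1  1  0 -1  1  0  1]
Row reduction gives pivot columns X1,X2; rank = 2
Pivot set = {X1,X2}, free = {X3,X4,X5,X6,X7}
RREF:
  r0: [   1    0 -1/2    0    0  1/2  1/2]
  r1: [   0    1  1/2   -1    1 -1/2  1/2]
  r2: [   0    0    0    0    0    0    0]
Fix exponent of X6 at 1, X3 at 0, X4 at 0, X5 at 0, X7 at 0; solve each RREF row for its pivot's exponent:
  r0: exp(X1) + (1/2)·1 = 0 ⇒ exp(X1) = -1/2
  r1: exp(X2) + (-1/2)·1 = 0 ⇒ exp(X2) = 1/2
Π_4 = X1^(-1/2) · X2^(1/2) · X6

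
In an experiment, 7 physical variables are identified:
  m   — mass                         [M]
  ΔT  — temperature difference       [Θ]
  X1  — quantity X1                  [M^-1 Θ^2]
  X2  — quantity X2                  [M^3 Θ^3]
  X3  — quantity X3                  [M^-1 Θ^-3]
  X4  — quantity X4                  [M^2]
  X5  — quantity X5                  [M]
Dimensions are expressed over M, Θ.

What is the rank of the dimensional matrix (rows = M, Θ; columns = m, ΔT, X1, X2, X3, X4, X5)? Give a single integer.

Write exponents as rows M,Θ / cols m,ΔT,X1,X2,X3,X4,X5:
  M: [ 1  0 -1  3 -1  2  1]
  Θ: [ 0  1  2  3 -3  0  0]
Echelon form has 2 nonzero rows (pivots: m,ΔT)

2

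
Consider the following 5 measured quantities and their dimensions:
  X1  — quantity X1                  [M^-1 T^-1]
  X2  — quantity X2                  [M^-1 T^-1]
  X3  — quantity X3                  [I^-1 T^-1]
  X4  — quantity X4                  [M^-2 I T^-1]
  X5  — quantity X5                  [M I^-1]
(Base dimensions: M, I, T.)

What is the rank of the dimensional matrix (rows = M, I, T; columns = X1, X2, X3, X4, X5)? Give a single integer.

2

Dimensional matrix (M×I×T by X1×X2×X3×X4×X5):
  M: [-1 -1  0 -2  1]
  I: [ 0  0 -1  1 -1]
  T: [-1 -1 -1 -1  0]
Echelon form has 2 nonzero rows (pivots: X1,X3)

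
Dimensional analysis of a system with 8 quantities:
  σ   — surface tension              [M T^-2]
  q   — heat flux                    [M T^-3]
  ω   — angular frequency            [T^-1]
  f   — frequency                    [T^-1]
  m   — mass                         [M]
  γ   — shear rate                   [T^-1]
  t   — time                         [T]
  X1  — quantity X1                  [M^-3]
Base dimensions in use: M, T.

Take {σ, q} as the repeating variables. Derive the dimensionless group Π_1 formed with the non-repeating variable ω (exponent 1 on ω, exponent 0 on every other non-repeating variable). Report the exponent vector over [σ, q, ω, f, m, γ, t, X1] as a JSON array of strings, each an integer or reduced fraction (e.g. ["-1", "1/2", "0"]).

["1", "-1", "1", "0", "0", "0", "0", "0"]

Exponent matrix [M,T] × [σ,q,ω,f,m,γ,t,X1]:
  M: [ 1  1  0  0  1  0  0 -3]
  T: [-2 -3 -1 -1  0 -1  1  0]
Echelon form has 2 nonzero rows (pivots: σ,q)
Repeat: σ,q; free: ω,f,m,γ,t,X1
RREF:
  r0: [   1    0   -1   -1    3   -1    1   -9]
  r1: [   0    1    1    1   -2    1   -1    6]
Fix exponent of ω at 1, f at 0, m at 0, γ at 0, t at 0, X1 at 0; solve each RREF row for its pivot's exponent:
  r0: exp(σ) + (-1)·1 = 0 ⇒ exp(σ) = 1
  r1: exp(q) + (1)·1 = 0 ⇒ exp(q) = -1
Π_1 = σ · q^-1 · ω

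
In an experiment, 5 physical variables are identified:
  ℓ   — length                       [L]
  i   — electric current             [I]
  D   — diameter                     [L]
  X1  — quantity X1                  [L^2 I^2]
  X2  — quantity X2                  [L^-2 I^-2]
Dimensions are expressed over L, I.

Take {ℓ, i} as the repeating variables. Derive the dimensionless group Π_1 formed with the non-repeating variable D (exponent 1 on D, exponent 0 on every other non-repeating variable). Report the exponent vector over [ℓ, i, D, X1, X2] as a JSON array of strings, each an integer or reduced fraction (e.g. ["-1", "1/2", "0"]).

Write exponents as rows L,I / cols ℓ,i,D,X1,X2:
  L: [ 1  0  1  2 -2]
  I: [ 0  1  0  2 -2]
Row reduction gives pivot columns ℓ,i; rank = 2
Repeat: ℓ,i; free: D,X1,X2
RREF:
  r0: [   1    0    1    2   -2]
  r1: [   0    1    0    2   -2]
Fix exponent of D at 1, X1 at 0, X2 at 0; solve each RREF row for its pivot's exponent:
  r0: exp(ℓ) + (1)·1 = 0 ⇒ exp(ℓ) = -1
  r1: exp(i) + (0)·1 = 0 ⇒ exp(i) = 0
Π_1 = ℓ^-1 · D

["-1", "0", "1", "0", "0"]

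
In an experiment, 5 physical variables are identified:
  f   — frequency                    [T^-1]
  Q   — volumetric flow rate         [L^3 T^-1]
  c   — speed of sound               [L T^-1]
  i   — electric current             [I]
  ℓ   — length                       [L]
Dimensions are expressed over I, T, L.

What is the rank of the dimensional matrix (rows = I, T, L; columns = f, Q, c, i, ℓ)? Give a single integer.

Write exponents as rows I,T,L / cols f,Q,c,i,ℓ:
  I: [ 0  0  0  1  0]
  T: [-1 -1 -1  0  0]
  L: [ 0  3  1  0  1]
Echelon form has 3 nonzero rows (pivots: f,Q,i)

3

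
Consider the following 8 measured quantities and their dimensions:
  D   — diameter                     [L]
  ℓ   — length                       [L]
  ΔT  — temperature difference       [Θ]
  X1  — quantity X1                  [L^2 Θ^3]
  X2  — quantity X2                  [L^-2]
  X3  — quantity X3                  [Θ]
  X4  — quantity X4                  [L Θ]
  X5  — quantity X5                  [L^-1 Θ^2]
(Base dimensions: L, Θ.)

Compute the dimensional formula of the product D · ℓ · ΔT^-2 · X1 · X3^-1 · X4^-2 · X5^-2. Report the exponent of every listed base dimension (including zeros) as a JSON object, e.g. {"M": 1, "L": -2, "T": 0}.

{"L": 4, "Θ": -6}

Dimensional matrix (L×Θ by D×ℓ×ΔT×X1×X2×X3×X4×X5):
  L: [ 1  1  0  2 -2  0  1 -1]
  Θ: [ 0  0  1  3  0  1  1  2]
  [L]: (1)·1+(1)·1+(-2)·0+(1)·2+(-1)·0+(-2)·1+(-2)·-1 = 4
  [Θ]: (1)·0+(1)·0+(-2)·1+(1)·3+(-1)·1+(-2)·1+(-2)·2 = -6
⇒ L^4 Θ^-6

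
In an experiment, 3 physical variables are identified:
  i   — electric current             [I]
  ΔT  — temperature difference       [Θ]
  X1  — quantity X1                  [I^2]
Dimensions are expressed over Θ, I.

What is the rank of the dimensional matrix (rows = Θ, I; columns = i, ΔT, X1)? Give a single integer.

Dimensional matrix (Θ×I by i×ΔT×X1):
  Θ: [ 0  1  0]
  I: [ 1  0  2]
Row reduction gives pivot columns i,ΔT; rank = 2

2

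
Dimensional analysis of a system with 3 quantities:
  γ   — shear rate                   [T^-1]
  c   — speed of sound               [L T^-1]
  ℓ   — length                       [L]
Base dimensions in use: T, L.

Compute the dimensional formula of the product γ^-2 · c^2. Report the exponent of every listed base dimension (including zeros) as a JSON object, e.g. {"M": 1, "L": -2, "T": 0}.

{"T": 0, "L": 2}

Write exponents as rows T,L / cols γ,c,ℓ:
  T: [-1 -1  0]
  L: [ 0  1  1]
  [T]: (-2)·-1+(2)·-1 = 0
  [L]: (-2)·0+(2)·1 = 2
⇒ L^2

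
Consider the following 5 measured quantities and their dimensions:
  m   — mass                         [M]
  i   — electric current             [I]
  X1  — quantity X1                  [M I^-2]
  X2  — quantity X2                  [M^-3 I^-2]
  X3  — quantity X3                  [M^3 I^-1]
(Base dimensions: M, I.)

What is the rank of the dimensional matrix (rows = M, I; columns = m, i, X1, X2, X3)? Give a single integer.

Exponent matrix [M,I] × [m,i,X1,X2,X3]:
  M: [ 1  0  1 -3  3]
  I: [ 0  1 -2 -2 -1]
RREF → pivots at {m,i} ⇒ r = 2

2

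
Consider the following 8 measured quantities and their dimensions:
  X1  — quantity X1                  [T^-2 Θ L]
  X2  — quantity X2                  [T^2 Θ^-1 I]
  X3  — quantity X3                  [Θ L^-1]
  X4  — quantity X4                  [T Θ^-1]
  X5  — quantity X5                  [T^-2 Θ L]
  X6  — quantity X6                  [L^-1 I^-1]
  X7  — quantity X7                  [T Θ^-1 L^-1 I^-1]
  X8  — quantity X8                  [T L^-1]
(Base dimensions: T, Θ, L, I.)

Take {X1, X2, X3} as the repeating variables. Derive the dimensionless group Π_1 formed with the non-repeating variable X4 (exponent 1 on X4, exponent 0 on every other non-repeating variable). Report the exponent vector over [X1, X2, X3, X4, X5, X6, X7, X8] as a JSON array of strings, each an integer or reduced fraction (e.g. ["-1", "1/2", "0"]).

["1/2", "0", "1/2", "1", "0", "0", "0", "0"]

Write exponents as rows T,Θ,L,I / cols X1,X2,X3,X4,X5,X6,X7,X8:
  T: [-2  2  0  1 -2  0  1  1]
  Θ: [ 1 -1  1 -1  1  0 -1  0]
  L: [ 1  0 -1  0  1 -1 -1 -1]
  I: [ 0  1  0  0  0 -1 -1  0]
RREF → pivots at {X1,X2,X3} ⇒ r = 3
Repeat: X1,X2,X3; free: X4,X5,X6,X7,X8
RREF:
  r0: [   1    0    0 -1/2    1   -1 -3/2 -1/2]
  r1: [   0    1    0    0    0   -1   -1    0]
  r2: [   0    0    1 -1/2    0    0 -1/2  1/2]
  r3: [   0    0    0    0    0    0    0    0]
Fix exponent of X4 at 1, X5 at 0, X6 at 0, X7 at 0, X8 at 0; solve each RREF row for its pivot's exponent:
  r0: exp(X1) + (-1/2)·1 = 0 ⇒ exp(X1) = 1/2
  r1: exp(X2) + (0)·1 = 0 ⇒ exp(X2) = 0
  r2: exp(X3) + (-1/2)·1 = 0 ⇒ exp(X3) = 1/2
Π_1 = X1^(1/2) · X3^(1/2) · X4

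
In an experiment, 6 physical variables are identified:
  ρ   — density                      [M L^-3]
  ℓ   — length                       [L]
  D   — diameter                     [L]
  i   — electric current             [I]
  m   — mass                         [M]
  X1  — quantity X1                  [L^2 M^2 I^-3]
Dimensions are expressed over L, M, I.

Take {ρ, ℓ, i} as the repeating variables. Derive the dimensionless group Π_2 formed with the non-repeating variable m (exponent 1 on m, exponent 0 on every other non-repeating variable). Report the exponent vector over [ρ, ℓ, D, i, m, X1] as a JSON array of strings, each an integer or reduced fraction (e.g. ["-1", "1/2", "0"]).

Exponent matrix [L,M,I] × [ρ,ℓ,D,i,m,X1]:
  L: [-3  1  1  0  0  2]
  M: [ 1  0  0  0  1  2]
  I: [ 0  0  0  1  0 -3]
Row reduction gives pivot columns ρ,ℓ,i; rank = 3
Repeat: ρ,ℓ,i; free: D,m,X1
RREF:
  r0: [   1    0    0    0    1    2]
  r1: [   0    1    1    0    3    8]
  r2: [   0    0    0    1    0   -3]
Fix exponent of m at 1, D at 0, X1 at 0; solve each RREF row for its pivot's exponent:
  r0: exp(ρ) + (1)·1 = 0 ⇒ exp(ρ) = -1
  r1: exp(ℓ) + (3)·1 = 0 ⇒ exp(ℓ) = -3
  r2: exp(i) + (0)·1 = 0 ⇒ exp(i) = 0
Π_2 = ρ^-1 · ℓ^-3 · m

["-1", "-3", "0", "0", "1", "0"]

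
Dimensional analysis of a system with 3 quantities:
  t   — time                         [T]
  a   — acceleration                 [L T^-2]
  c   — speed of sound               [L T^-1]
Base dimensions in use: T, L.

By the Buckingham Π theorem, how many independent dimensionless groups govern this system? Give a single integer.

1

Exponent matrix [T,L] × [t,a,c]:
  T: [ 1 -2 -1]
  L: [ 0  1  1]
RREF → pivots at {t,a} ⇒ r = 2
3 vars − rank 2 = 1 Π group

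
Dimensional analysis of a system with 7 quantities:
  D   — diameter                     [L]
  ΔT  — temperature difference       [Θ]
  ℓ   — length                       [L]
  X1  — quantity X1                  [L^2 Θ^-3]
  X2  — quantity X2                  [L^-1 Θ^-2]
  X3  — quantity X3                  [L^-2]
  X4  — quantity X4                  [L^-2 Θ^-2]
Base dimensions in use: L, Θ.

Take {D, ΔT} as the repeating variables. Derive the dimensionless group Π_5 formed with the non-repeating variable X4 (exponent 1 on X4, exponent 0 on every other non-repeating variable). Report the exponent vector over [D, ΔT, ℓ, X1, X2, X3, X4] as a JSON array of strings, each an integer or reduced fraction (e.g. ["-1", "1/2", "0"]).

Dimensional matrix (L×Θ by D×ΔT×ℓ×X1×X2×X3×X4):
  L: [ 1  0  1  2 -1 -2 -2]
  Θ: [ 0  1  0 -3 -2  0 -2]
Row reduction gives pivot columns D,ΔT; rank = 2
Repeat: D,ΔT; free: ℓ,X1,X2,X3,X4
RREF:
  r0: [   1    0    1    2   -1   -2   -2]
  r1: [   0    1    0   -3   -2    0   -2]
Fix exponent of X4 at 1, ℓ at 0, X1 at 0, X2 at 0, X3 at 0; solve each RREF row for its pivot's exponent:
  r0: exp(D) + (-2)·1 = 0 ⇒ exp(D) = 2
  r1: exp(ΔT) + (-2)·1 = 0 ⇒ exp(ΔT) = 2
Π_5 = D^2 · ΔT^2 · X4

["2", "2", "0", "0", "0", "0", "1"]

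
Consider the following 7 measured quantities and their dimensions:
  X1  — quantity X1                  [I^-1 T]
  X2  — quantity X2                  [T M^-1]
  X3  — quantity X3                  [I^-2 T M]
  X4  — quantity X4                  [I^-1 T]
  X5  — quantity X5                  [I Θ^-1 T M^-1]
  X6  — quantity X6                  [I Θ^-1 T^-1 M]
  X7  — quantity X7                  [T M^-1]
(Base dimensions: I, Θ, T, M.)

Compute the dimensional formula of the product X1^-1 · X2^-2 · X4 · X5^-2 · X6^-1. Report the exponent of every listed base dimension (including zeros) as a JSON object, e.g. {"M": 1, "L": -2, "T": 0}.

{"I": -3, "Θ": 3, "T": -3, "M": 3}

Write exponents as rows I,Θ,T,M / cols X1,X2,X3,X4,X5,X6,X7:
  I: [-1  0 -2 -1  1  1  0]
  Θ: [ 0  0  0  0 -1 -1  0]
  T: [ 1  1  1  1  1 -1  1]
  M: [ 0 -1  1  0 -1  1 -1]
  [I]: (-1)·-1+(-2)·0+(1)·-1+(-2)·1+(-1)·1 = -3
  [Θ]: (-1)·0+(-2)·0+(1)·0+(-2)·-1+(-1)·-1 = 3
  [T]: (-1)·1+(-2)·1+(1)·1+(-2)·1+(-1)·-1 = -3
  [M]: (-1)·0+(-2)·-1+(1)·0+(-2)·-1+(-1)·1 = 3
⇒ I^-3 Θ^3 T^-3 M^3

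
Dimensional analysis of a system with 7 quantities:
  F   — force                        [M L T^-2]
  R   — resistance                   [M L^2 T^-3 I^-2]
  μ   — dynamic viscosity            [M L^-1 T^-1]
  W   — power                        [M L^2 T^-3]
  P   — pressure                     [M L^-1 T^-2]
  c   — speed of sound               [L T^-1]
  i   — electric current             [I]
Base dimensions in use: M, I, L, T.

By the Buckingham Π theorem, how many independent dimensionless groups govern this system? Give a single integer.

Write exponents as rows M,I,L,T / cols F,R,μ,W,P,c,i:
  M: [ 1  1  1  1  1  0  0]
  I: [ 0 -2  0  0  0  0  1]
  L: [ 1  2 -1  2 -1  1  0]
  T: [-2 -3 -1 -3 -2 -1  0]
Echelon form has 4 nonzero rows (pivots: F,R,μ,W)
Π count = n − r = 7 − 4 = 3

3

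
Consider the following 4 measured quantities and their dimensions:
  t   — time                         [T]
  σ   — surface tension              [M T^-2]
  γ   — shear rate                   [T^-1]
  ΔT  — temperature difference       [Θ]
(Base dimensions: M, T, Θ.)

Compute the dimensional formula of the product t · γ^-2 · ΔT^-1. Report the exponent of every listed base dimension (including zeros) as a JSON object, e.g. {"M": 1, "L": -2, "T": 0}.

Write exponents as rows M,T,Θ / cols t,σ,γ,ΔT:
  M: [ 0  1  0  0]
  T: [ 1 -2 -1  0]
  Θ: [ 0  0  0  1]
  [M]: (1)·0+(-2)·0+(-1)·0 = 0
  [T]: (1)·1+(-2)·-1+(-1)·0 = 3
  [Θ]: (1)·0+(-2)·0+(-1)·1 = -1
⇒ T^3 Θ^-1

{"M": 0, "T": 3, "Θ": -1}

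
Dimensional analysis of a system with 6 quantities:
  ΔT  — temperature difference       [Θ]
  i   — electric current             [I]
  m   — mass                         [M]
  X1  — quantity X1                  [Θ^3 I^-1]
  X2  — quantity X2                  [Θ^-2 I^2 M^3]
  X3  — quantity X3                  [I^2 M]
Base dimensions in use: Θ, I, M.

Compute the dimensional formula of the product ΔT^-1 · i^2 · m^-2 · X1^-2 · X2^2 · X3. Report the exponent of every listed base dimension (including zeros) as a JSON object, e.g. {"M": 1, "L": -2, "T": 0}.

{"Θ": -11, "I": 10, "M": 5}

Exponent matrix [Θ,I,M] × [ΔT,i,m,X1,X2,X3]:
  Θ: [ 1  0  0  3 -2  0]
  I: [ 0  1  0 -1  2  2]
  M: [ 0  0  1  0  3  1]
  [Θ]: (-1)·1+(2)·0+(-2)·0+(-2)·3+(2)·-2+(1)·0 = -11
  [I]: (-1)·0+(2)·1+(-2)·0+(-2)·-1+(2)·2+(1)·2 = 10
  [M]: (-1)·0+(2)·0+(-2)·1+(-2)·0+(2)·3+(1)·1 = 5
⇒ Θ^-11 I^10 M^5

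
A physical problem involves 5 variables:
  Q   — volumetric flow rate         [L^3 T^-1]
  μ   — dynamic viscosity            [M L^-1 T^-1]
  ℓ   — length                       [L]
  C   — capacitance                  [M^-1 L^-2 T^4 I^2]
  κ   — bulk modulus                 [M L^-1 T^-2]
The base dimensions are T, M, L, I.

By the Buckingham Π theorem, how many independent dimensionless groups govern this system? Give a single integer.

Dimensional matrix (T×M×L×I by Q×μ×ℓ×C×κ):
  T: [-1 -1  0  4 -2]
  M: [ 0  1  0 -1  1]
  L: [ 3 -1  1 -2 -1]
  I: [ 0  0  0  2  0]
Row reduction gives pivot columns Q,μ,ℓ,C; rank = 4
Π count = n − r = 5 − 4 = 1

1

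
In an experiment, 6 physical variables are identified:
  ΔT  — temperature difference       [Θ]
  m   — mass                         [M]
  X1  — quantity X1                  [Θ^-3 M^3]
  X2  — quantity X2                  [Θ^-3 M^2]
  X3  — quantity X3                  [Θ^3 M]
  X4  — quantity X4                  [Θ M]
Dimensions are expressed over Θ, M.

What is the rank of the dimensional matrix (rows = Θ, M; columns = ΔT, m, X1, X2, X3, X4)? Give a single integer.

2

Write exponents as rows Θ,M / cols ΔT,m,X1,X2,X3,X4:
  Θ: [ 1  0 -3 -3  3  1]
  M: [ 0  1  3  2  1  1]
Echelon form has 2 nonzero rows (pivots: ΔT,m)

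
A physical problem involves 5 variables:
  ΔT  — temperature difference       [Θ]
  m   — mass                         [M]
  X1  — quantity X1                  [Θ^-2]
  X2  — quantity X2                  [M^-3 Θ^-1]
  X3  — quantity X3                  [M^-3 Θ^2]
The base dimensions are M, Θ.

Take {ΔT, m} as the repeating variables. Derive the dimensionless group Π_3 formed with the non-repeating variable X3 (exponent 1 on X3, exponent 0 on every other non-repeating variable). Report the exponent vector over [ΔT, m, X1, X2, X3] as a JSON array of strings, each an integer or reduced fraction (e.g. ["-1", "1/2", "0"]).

["-2", "3", "0", "0", "1"]

Dimensional matrix (M×Θ by ΔT×m×X1×X2×X3):
  M: [ 0  1  0 -3 -3]
  Θ: [ 1  0 -2 -1  2]
Row reduction gives pivot columns ΔT,m; rank = 2
Repeat: ΔT,m; free: X1,X2,X3
RREF:
  r0: [   1    0   -2   -1    2]
  r1: [   0    1    0   -3   -3]
Fix exponent of X3 at 1, X1 at 0, X2 at 0; solve each RREF row for its pivot's exponent:
  r0: exp(ΔT) + (2)·1 = 0 ⇒ exp(ΔT) = -2
  r1: exp(m) + (-3)·1 = 0 ⇒ exp(m) = 3
Π_3 = ΔT^-2 · m^3 · X3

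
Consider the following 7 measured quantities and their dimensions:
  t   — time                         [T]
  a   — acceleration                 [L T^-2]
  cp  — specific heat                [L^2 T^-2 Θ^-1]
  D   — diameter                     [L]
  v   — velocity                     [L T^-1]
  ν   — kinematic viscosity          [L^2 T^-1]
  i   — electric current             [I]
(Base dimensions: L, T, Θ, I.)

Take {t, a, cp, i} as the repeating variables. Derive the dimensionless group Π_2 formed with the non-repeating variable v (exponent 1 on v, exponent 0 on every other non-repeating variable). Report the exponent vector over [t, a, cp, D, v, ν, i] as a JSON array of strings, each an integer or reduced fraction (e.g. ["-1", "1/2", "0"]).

Exponent matrix [L,T,Θ,I] × [t,a,cp,D,v,ν,i]:
  L: [ 0  1  2  1  1  2  0]
  T: [ 1 -2 -2  0 -1 -1  0]
  Θ: [ 0  0 -1  0  0  0  0]
  I: [ 0  0  0  0  0  0  1]
Row reduction gives pivot columns t,a,cp,i; rank = 4
Repeat: t,a,cp,i; free: D,v,ν
RREF:
  r0: [   1    0    0    2    1    3    0]
  r1: [   0    1    0    1    1    2    0]
  r2: [   0    0    1    0    0    0    0]
  r3: [   0    0    0    0    0    0    1]
Fix exponent of v at 1, D at 0, ν at 0; solve each RREF row for its pivot's exponent:
  r0: exp(t) + (1)·1 = 0 ⇒ exp(t) = -1
  r1: exp(a) + (1)·1 = 0 ⇒ exp(a) = -1
  r2: exp(cp) + (0)·1 = 0 ⇒ exp(cp) = 0
  r3: exp(i) + (0)·1 = 0 ⇒ exp(i) = 0
Π_2 = t^-1 · a^-1 · v

["-1", "-1", "0", "0", "1", "0", "0"]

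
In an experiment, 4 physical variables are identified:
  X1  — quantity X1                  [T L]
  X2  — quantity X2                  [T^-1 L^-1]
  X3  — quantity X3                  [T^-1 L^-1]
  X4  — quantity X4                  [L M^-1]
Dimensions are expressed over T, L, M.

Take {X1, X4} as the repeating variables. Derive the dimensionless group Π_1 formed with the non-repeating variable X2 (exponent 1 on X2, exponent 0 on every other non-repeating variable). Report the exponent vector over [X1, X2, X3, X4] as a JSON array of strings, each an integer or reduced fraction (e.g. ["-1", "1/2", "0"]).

Dimensional matrix (T×L×M by X1×X2×X3×X4):
  T: [ 1 -1 -1  0]
  L: [ 1 -1 -1  1]
  M: [ 0  0  0 -1]
Echelon form has 2 nonzero rows (pivots: X1,X4)
Pivot set = {X1,X4}, free = {X2,X3}
RREF:
  r0: [   1   -1   -1    0]
  r1: [   0    0    0    1]
  r2: [   0    0    0    0]
Fix exponent of X2 at 1, X3 at 0; solve each RREF row for its pivot's exponent:
  r0: exp(X1) + (-1)·1 = 0 ⇒ exp(X1) = 1
  r1: exp(X4) + (0)·1 = 0 ⇒ exp(X4) = 0
Π_1 = X1 · X2

["1", "1", "0", "0"]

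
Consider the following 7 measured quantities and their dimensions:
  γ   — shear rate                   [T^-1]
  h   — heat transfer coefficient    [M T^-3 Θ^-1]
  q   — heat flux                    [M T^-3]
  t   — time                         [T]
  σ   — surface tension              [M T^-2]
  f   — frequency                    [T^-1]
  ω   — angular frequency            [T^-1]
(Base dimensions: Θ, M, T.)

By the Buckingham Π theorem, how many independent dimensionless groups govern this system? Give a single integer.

4

Exponent matrix [Θ,M,T] × [γ,h,q,t,σ,f,ω]:
  Θ: [ 0 -1  0  0  0  0  0]
  M: [ 0  1  1  0  1  0  0]
  T: [-1 -3 -3  1 -2 -1 -1]
RREF → pivots at {γ,h,q} ⇒ r = 3
Π count = n − r = 7 − 3 = 4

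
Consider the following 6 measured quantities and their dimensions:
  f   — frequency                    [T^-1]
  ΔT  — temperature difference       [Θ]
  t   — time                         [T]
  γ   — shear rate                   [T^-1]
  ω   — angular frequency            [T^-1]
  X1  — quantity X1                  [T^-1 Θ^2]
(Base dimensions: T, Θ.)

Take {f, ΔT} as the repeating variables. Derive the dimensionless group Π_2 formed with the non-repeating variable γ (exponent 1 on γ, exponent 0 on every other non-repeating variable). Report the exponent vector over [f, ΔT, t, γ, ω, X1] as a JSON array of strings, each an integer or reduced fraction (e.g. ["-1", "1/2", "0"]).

Write exponents as rows T,Θ / cols f,ΔT,t,γ,ω,X1:
  T: [-1  0  1 -1 -1 -1]
  Θ: [ 0  1  0  0  0  2]
RREF → pivots at {f,ΔT} ⇒ r = 2
Pivot set = {f,ΔT}, free = {t,γ,ω,X1}
RREF:
  r0: [   1    0   -1    1    1    1]
  r1: [   0    1    0    0    0    2]
Fix exponent of γ at 1, t at 0, ω at 0, X1 at 0; solve each RREF row for its pivot's exponent:
  r0: exp(f) + (1)·1 = 0 ⇒ exp(f) = -1
  r1: exp(ΔT) + (0)·1 = 0 ⇒ exp(ΔT) = 0
Π_2 = f^-1 · γ

["-1", "0", "0", "1", "0", "0"]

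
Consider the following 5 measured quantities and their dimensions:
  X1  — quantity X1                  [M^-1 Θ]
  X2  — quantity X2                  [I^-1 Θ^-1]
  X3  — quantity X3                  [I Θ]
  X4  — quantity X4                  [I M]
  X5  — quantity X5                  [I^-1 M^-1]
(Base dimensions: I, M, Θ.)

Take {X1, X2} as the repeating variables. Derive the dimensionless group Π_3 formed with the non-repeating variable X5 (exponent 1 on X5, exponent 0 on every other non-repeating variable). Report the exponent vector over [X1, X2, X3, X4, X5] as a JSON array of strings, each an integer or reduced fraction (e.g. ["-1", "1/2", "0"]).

Exponent matrix [I,M,Θ] × [X1,X2,X3,X4,X5]:
  I: [ 0 -1  1  1 -1]
  M: [-1  0  0  1 -1]
  Θ: [ 1 -1  1  0  0]
Echelon form has 2 nonzero rows (pivots: X1,X2)
Repeat: X1,X2; free: X3,X4,X5
RREF:
  r0: [   1    0    0   -1    1]
  r1: [   0    1   -1   -1    1]
  r2: [   0    0    0    0    0]
Fix exponent of X5 at 1, X3 at 0, X4 at 0; solve each RREF row for its pivot's exponent:
  r0: exp(X1) + (1)·1 = 0 ⇒ exp(X1) = -1
  r1: exp(X2) + (1)·1 = 0 ⇒ exp(X2) = -1
Π_3 = X1^-1 · X2^-1 · X5

["-1", "-1", "0", "0", "1"]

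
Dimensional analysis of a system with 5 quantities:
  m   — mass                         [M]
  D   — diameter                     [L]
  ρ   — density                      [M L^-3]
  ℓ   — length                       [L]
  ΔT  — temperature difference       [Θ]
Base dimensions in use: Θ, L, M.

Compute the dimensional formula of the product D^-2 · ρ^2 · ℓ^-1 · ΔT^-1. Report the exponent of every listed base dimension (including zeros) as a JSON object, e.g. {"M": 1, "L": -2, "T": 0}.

Exponent matrix [Θ,L,M] × [m,D,ρ,ℓ,ΔT]:
  Θ: [ 0  0  0  0  1]
  L: [ 0  1 -3  1  0]
  M: [ 1  0  1  0  0]
  [Θ]: (-2)·0+(2)·0+(-1)·0+(-1)·1 = -1
  [L]: (-2)·1+(2)·-3+(-1)·1+(-1)·0 = -9
  [M]: (-2)·0+(2)·1+(-1)·0+(-1)·0 = 2
⇒ Θ^-1 L^-9 M^2

{"Θ": -1, "L": -9, "M": 2}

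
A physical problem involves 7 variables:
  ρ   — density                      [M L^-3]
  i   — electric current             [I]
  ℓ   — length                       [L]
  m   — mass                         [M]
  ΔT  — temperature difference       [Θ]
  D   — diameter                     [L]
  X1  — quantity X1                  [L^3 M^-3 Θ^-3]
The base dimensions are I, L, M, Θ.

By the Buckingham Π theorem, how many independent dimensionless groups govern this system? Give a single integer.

3

Write exponents as rows I,L,M,Θ / cols ρ,i,ℓ,m,ΔT,D,X1:
  I: [ 0  1  0  0  0  0  0]
  L: [-3  0  1  0  0  1  3]
  M: [ 1  0  0  1  0  0 -3]
  Θ: [ 0  0  0  0  1  0 -3]
RREF → pivots at {ρ,i,ℓ,ΔT} ⇒ r = 4
Π count = n − r = 7 − 4 = 3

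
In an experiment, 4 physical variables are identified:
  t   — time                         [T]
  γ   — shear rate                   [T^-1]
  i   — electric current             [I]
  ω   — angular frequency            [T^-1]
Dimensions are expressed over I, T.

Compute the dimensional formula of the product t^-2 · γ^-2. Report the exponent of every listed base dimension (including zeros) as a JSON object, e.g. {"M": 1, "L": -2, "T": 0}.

Dimensional matrix (I×T by t×γ×i×ω):
  I: [ 0  0  1  0]
  T: [ 1 -1  0 -1]
  [I]: (-2)·0+(-2)·0 = 0
  [T]: (-2)·1+(-2)·-1 = 0
⇒ 1 (dimensionless)

{"I": 0, "T": 0}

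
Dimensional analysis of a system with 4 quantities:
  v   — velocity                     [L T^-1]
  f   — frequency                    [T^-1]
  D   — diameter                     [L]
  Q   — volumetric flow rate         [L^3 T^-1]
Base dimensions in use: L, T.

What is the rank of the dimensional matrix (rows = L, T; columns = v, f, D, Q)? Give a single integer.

Write exponents as rows L,T / cols v,f,D,Q:
  L: [ 1  0  1  3]
  T: [-1 -1  0 -1]
Row reduction gives pivot columns v,f; rank = 2

2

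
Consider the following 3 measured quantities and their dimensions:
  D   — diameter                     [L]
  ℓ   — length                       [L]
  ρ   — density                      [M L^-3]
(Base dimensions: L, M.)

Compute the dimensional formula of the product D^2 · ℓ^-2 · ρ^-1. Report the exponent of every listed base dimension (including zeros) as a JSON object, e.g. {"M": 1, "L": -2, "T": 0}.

{"L": 3, "M": -1}

Exponent matrix [L,M] × [D,ℓ,ρ]:
  L: [ 1  1 -3]
  M: [ 0  0  1]
  [L]: (2)·1+(-2)·1+(-1)·-3 = 3
  [M]: (2)·0+(-2)·0+(-1)·1 = -1
⇒ L^3 M^-1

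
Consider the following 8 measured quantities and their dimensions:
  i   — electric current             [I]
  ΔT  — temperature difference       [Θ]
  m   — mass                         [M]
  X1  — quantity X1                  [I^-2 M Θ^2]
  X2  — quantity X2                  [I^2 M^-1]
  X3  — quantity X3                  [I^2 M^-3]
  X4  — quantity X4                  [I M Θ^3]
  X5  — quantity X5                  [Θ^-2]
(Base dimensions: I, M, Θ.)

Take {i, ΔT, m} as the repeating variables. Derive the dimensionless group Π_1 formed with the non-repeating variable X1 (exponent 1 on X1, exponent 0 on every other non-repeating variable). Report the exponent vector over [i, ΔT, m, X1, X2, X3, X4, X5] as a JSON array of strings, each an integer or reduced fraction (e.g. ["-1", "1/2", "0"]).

Exponent matrix [I,M,Θ] × [i,ΔT,m,X1,X2,X3,X4,X5]:
  I: [ 1  0  0 -2  2  2  1  0]
  M: [ 0  0  1  1 -1 -3  1  0]
  Θ: [ 0  1  0  2  0  0  3 -2]
RREF → pivots at {i,ΔT,m} ⇒ r = 3
Pivot set = {i,ΔT,m}, free = {X1,X2,X3,X4,X5}
RREF:
  r0: [   1    0    0   -2    2    2    1    0]
  r1: [   0    1    0    2    0    0    3   -2]
  r2: [   0    0    1    1   -1   -3    1    0]
Fix exponent of X1 at 1, X2 at 0, X3 at 0, X4 at 0, X5 at 0; solve each RREF row for its pivot's exponent:
  r0: exp(i) + (-2)·1 = 0 ⇒ exp(i) = 2
  r1: exp(ΔT) + (2)·1 = 0 ⇒ exp(ΔT) = -2
  r2: exp(m) + (1)·1 = 0 ⇒ exp(m) = -1
Π_1 = i^2 · ΔT^-2 · m^-1 · X1

["2", "-2", "-1", "1", "0", "0", "0", "0"]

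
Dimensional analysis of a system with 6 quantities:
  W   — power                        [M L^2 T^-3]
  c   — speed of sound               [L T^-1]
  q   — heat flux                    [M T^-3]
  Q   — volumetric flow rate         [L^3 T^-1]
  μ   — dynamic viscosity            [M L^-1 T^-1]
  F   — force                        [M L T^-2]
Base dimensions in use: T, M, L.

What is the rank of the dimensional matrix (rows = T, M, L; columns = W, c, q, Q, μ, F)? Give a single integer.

3

Dimensional matrix (T×M×L by W×c×q×Q×μ×F):
  T: [-3 -1 -3 -1 -1 -2]
  M: [ 1  0  1  0  1  1]
  L: [ 2  1  0  3 -1  1]
Echelon form has 3 nonzero rows (pivots: W,c,q)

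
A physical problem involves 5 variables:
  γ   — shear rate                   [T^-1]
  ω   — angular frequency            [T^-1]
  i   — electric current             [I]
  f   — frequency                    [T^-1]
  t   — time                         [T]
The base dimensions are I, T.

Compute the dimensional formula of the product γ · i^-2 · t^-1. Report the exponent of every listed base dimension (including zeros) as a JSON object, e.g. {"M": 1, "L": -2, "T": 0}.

{"I": -2, "T": -2}

Dimensional matrix (I×T by γ×ω×i×f×t):
  I: [ 0  0  1  0  0]
  T: [-1 -1  0 -1  1]
  [I]: (1)·0+(-2)·1+(-1)·0 = -2
  [T]: (1)·-1+(-2)·0+(-1)·1 = -2
⇒ I^-2 T^-2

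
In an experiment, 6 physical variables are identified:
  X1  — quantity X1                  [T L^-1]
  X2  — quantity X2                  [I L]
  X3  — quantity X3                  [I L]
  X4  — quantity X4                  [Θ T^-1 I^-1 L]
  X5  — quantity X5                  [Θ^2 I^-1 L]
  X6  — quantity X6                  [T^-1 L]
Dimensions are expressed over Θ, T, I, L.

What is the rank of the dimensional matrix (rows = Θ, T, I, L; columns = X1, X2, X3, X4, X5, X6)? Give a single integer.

3

Exponent matrix [Θ,T,I,L] × [X1,X2,X3,X4,X5,X6]:
  Θ: [ 0  0  0  1  2  0]
  T: [ 1  0  0 -1  0 -1]
  I: [ 0  1  1 -1 -1  0]
  L: [-1  1  1  1  1  1]
Row reduction gives pivot columns X1,X2,X4; rank = 3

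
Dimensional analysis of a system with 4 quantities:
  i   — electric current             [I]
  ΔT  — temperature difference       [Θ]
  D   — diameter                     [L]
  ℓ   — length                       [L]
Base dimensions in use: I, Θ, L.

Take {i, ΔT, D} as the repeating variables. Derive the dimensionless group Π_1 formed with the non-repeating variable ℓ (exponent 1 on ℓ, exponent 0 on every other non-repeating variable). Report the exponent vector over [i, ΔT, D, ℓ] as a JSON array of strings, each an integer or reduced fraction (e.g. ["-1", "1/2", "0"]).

Write exponents as rows I,Θ,L / cols i,ΔT,D,ℓ:
  I: [ 1  0  0  0]
  Θ: [ 0  1  0  0]
  L: [ 0  0  1  1]
Echelon form has 3 nonzero rows (pivots: i,ΔT,D)
Pivot set = {i,ΔT,D}, free = {ℓ}
RREF:
  r0: [   1    0    0    0]
  r1: [   0    1    0    0]
  r2: [   0    0    1    1]
Fix exponent of ℓ at 1; solve each RREF row for its pivot's exponent:
  r0: exp(i) + (0)·1 = 0 ⇒ exp(i) = 0
  r1: exp(ΔT) + (0)·1 = 0 ⇒ exp(ΔT) = 0
  r2: exp(D) + (1)·1 = 0 ⇒ exp(D) = -1
Π_1 = D^-1 · ℓ

["0", "0", "-1", "1"]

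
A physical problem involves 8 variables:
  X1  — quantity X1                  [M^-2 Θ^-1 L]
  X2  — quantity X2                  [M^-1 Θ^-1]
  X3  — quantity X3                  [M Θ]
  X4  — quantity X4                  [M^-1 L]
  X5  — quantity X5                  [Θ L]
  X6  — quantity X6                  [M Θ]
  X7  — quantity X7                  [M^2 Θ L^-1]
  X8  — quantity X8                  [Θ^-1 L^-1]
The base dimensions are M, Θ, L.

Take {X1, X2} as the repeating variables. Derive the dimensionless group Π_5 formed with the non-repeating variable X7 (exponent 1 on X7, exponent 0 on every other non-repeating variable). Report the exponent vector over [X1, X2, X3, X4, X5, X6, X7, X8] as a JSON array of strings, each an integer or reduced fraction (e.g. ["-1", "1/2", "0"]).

Write exponents as rows M,Θ,L / cols X1,X2,X3,X4,X5,X6,X7,X8:
  M: [-2 -1  1 -1  0  1  2  0]
  Θ: [-1 -1  1  0  1  1  1 -1]
  L: [ 1  0  0  1  1  0 -1 -1]
RREF → pivots at {X1,X2} ⇒ r = 2
Repeat: X1,X2; free: X3,X4,X5,X6,X7,X8
RREF:
  r0: [   1    0    0    1    1    0   -1   -1]
  r1: [   0    1   -1   -1   -2   -1    0    2]
  r2: [   0    0    0    0    0    0    0    0]
Fix exponent of X7 at 1, X3 at 0, X4 at 0, X5 at 0, X6 at 0, X8 at 0; solve each RREF row for its pivot's exponent:
  r0: exp(X1) + (-1)·1 = 0 ⇒ exp(X1) = 1
  r1: exp(X2) + (0)·1 = 0 ⇒ exp(X2) = 0
Π_5 = X1 · X7

["1", "0", "0", "0", "0", "0", "1", "0"]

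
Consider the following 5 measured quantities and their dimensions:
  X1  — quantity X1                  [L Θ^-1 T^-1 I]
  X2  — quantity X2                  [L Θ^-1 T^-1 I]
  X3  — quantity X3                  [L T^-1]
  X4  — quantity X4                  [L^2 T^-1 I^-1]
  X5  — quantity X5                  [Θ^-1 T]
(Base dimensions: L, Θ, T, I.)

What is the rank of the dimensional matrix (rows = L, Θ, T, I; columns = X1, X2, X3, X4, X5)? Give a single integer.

3

Write exponents as rows L,Θ,T,I / cols X1,X2,X3,X4,X5:
  L: [ 1  1  1  2  0]
  Θ: [-1 -1  0  0 -1]
  T: [-1 -1 -1 -1  1]
  I: [ 1  1  0 -1  0]
Row reduction gives pivot columns X1,X3,X4; rank = 3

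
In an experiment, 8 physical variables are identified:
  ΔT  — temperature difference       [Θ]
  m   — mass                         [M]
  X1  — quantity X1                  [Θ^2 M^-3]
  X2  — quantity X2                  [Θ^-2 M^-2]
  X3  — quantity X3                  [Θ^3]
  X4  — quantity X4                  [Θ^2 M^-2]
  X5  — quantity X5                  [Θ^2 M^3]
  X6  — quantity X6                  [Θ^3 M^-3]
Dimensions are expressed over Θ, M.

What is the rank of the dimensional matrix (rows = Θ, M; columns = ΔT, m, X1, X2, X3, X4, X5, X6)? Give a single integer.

Exponent matrix [Θ,M] × [ΔT,m,X1,X2,X3,X4,X5,X6]:
  Θ: [ 1  0  2 -2  3  2  2  3]
  M: [ 0  1 -3 -2  0 -2  3 -3]
Row reduction gives pivot columns ΔT,m; rank = 2

2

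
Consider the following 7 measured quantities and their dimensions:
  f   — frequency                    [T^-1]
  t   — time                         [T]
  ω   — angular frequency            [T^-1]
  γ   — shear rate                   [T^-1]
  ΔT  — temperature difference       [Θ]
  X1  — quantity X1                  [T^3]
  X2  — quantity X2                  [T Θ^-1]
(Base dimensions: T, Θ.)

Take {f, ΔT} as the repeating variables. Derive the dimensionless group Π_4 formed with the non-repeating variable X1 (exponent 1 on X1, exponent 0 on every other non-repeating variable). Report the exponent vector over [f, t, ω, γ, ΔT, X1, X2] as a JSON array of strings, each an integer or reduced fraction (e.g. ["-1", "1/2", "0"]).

Exponent matrix [T,Θ] × [f,t,ω,γ,ΔT,X1,X2]:
  T: [-1  1 -1 -1  0  3  1]
  Θ: [ 0  0  0  0  1  0 -1]
Echelon form has 2 nonzero rows (pivots: f,ΔT)
Pivot set = {f,ΔT}, free = {t,ω,γ,X1,X2}
RREF:
  r0: [   1   -1    1    1    0   -3   -1]
  r1: [   0    0    0    0    1    0   -1]
Fix exponent of X1 at 1, t at 0, ω at 0, γ at 0, X2 at 0; solve each RREF row for its pivot's exponent:
  r0: exp(f) + (-3)·1 = 0 ⇒ exp(f) = 3
  r1: exp(ΔT) + (0)·1 = 0 ⇒ exp(ΔT) = 0
Π_4 = f^3 · X1

["3", "0", "0", "0", "0", "1", "0"]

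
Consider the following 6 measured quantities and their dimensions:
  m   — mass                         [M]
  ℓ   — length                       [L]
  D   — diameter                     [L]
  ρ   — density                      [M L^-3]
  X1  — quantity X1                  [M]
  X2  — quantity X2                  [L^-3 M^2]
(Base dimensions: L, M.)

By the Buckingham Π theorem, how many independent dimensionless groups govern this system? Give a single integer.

Write exponents as rows L,M / cols m,ℓ,D,ρ,X1,X2:
  L: [ 0  1  1 -3  0 -3]
  M: [ 1  0  0  1  1  2]
Row reduction gives pivot columns m,ℓ; rank = 2
Π count = n − r = 6 − 2 = 4

4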